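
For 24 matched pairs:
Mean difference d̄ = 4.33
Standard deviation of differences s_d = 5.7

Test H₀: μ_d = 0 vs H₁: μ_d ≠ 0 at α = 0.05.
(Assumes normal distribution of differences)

df = n - 1 = 23
SE = s_d/√n = 5.7/√24 = 1.1635
t = d̄/SE = 4.33/1.1635 = 3.7215
Critical value: t_{0.025,23} = ±2.069
p-value ≈ 0.0011
Decision: reject H₀

Answer: t = 3.7215, reject H₀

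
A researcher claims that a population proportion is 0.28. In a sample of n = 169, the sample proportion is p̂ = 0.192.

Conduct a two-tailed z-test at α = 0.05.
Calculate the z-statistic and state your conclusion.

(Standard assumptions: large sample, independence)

Answer: z = -2.5479, reject H₀

Derivation:
H₀: p = 0.28, H₁: p ≠ 0.28
Standard error: SE = √(p₀(1-p₀)/n) = √(0.28×0.72/169) = 0.034538
z-statistic: z = (p̂ - p₀)/SE = (0.192 - 0.28)/0.034538 = -2.5479
Critical value: z_0.025 = ±1.960
p-value = 0.0108
Decision: reject H₀ at α = 0.05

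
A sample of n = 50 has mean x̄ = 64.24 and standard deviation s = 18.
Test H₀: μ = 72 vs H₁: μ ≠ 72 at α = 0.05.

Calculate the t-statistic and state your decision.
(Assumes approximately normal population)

df = n - 1 = 49
SE = s/√n = 18/√50 = 2.5456
t = (x̄ - μ₀)/SE = (64.24 - 72)/2.5456 = -3.0484
Critical value: t_{0.025,49} = ±2.010
p-value ≈ 0.0037
Decision: reject H₀

Answer: t = -3.0484, reject H₀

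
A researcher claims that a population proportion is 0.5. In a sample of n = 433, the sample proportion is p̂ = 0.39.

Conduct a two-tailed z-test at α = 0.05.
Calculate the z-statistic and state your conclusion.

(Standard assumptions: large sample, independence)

H₀: p = 0.5, H₁: p ≠ 0.5
Standard error: SE = √(p₀(1-p₀)/n) = √(0.5×0.5/433) = 0.024028
z-statistic: z = (p̂ - p₀)/SE = (0.39 - 0.5)/0.024028 = -4.5780
Critical value: z_0.025 = ±1.960
p-value < 0.0001
Decision: reject H₀ at α = 0.05

Answer: z = -4.5780, reject H₀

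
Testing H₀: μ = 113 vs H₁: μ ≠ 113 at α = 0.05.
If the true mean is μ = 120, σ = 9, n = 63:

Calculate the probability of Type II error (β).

Answer: β ≈ 0.0000

Derivation:
SE = σ/√n = 9/√63 = 1.1339
Critical values: μ₀ ± z_0.025×SE = 113 ± 1.960×1.1339
Acceptance region: (110.7776, 115.2224)
Under H₁ (μ = 120): z_high = (115.2224 - 120)/1.1339 = -4.2134, z_low = (110.7776 - 120)/1.1339 = -8.1333
β = P(not reject | H₁) = Φ(-4.2134) - Φ(-8.1333) ≈ 0.0000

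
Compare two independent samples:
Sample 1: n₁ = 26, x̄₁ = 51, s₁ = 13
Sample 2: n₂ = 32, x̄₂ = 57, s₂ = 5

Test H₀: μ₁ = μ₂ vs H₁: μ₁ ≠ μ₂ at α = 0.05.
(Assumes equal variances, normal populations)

Pooled variance: s²_p = [25×13² + 31×5²]/(56) = 89.2857
s_p = 9.4491
SE = s_p×√(1/n₁ + 1/n₂) = 9.4491×√(1/26 + 1/32) = 2.4948
t = (x̄₁ - x̄₂)/SE = (51 - 57)/2.4948 = -2.4050
df = 56, t-critical = ±2.003
Decision: reject H₀

Answer: t = -2.4050, reject H₀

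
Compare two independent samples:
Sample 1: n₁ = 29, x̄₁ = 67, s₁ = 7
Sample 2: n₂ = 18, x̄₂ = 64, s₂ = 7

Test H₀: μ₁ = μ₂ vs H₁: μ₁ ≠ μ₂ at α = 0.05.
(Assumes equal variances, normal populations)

Answer: t = 1.4283, fail to reject H₀

Derivation:
Pooled variance: s²_p = [28×7² + 17×7²]/(45) = 49.0000
s_p = 7.0000
SE = s_p×√(1/n₁ + 1/n₂) = 7.0000×√(1/29 + 1/18) = 2.1004
t = (x̄₁ - x̄₂)/SE = (67 - 64)/2.1004 = 1.4283
df = 45, t-critical = ±2.014
Decision: fail to reject H₀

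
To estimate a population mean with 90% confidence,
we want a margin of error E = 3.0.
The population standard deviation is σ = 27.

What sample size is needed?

z_0.05 = 1.645
n = (z×σ/E)² = (1.645×27/3.0)²
n = 219.1880
Round up: n = 220

Answer: n = 220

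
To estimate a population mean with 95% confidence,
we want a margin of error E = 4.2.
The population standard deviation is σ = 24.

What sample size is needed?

z_0.025 = 1.960
n = (z×σ/E)² = (1.960×24/4.2)²
n = 125.4400
Round up: n = 126

Answer: n = 126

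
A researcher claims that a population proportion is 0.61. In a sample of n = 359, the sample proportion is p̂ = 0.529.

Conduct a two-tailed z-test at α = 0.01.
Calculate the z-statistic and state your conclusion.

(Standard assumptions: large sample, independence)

Answer: z = -3.1466, reject H₀

Derivation:
H₀: p = 0.61, H₁: p ≠ 0.61
Standard error: SE = √(p₀(1-p₀)/n) = √(0.61×0.39/359) = 0.025742
z-statistic: z = (p̂ - p₀)/SE = (0.529 - 0.61)/0.025742 = -3.1466
Critical value: z_0.005 = ±2.576
p-value = 0.0017
Decision: reject H₀ at α = 0.01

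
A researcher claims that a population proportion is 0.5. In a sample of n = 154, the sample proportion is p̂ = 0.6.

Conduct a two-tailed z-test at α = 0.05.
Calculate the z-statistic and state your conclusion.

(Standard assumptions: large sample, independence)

Answer: z = 2.4819, reject H₀

Derivation:
H₀: p = 0.5, H₁: p ≠ 0.5
Standard error: SE = √(p₀(1-p₀)/n) = √(0.5×0.5/154) = 0.040291
z-statistic: z = (p̂ - p₀)/SE = (0.6 - 0.5)/0.040291 = 2.4819
Critical value: z_0.025 = ±1.960
p-value = 0.0131
Decision: reject H₀ at α = 0.05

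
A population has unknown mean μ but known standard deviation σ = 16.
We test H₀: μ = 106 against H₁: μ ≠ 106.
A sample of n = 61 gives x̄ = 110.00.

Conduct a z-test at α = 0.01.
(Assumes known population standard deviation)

Answer: z = 1.9526, fail to reject H₀

Derivation:
Standard error: SE = σ/√n = 16/√61 = 2.0486
z-statistic: z = (x̄ - μ₀)/SE = (110.00 - 106)/2.0486 = 1.9526
Critical value: ±2.576
p-value = 0.0509
Decision: fail to reject H₀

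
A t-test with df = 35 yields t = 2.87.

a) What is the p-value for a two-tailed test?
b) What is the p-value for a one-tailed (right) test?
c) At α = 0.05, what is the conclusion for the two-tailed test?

Answer: a) 0.0069, b) 0.0035, c) reject H₀

Derivation:
Using t-distribution with df = 35:
a) Two-tailed: p = 2×P(T > 2.87) = 0.0069
b) One-tailed: p = P(T > 2.87) = 0.0035
c) 0.0069 < 0.05, reject H₀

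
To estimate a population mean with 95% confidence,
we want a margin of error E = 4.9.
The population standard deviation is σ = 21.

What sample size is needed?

Answer: n = 71

Derivation:
z_0.025 = 1.960
n = (z×σ/E)² = (1.960×21/4.9)²
n = 70.5600
Round up: n = 71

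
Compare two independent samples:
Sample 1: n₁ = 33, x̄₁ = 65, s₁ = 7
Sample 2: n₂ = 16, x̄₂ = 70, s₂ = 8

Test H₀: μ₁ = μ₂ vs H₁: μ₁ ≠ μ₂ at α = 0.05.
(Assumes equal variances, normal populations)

Pooled variance: s²_p = [32×7² + 15×8²]/(47) = 53.7872
s_p = 7.3340
SE = s_p×√(1/n₁ + 1/n₂) = 7.3340×√(1/33 + 1/16) = 2.2342
t = (x̄₁ - x̄₂)/SE = (65 - 70)/2.2342 = -2.2379
df = 47, t-critical = ±2.012
Decision: reject H₀

Answer: t = -2.2379, reject H₀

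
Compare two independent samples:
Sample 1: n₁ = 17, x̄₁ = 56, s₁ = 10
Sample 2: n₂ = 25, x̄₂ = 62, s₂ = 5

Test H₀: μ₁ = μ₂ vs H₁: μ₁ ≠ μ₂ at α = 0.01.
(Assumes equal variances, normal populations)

Pooled variance: s²_p = [16×10² + 24×5²]/(40) = 55.0000
s_p = 7.4162
SE = s_p×√(1/n₁ + 1/n₂) = 7.4162×√(1/17 + 1/25) = 2.3314
t = (x̄₁ - x̄₂)/SE = (56 - 62)/2.3314 = -2.5736
df = 40, t-critical = ±2.704
Decision: fail to reject H₀

Answer: t = -2.5736, fail to reject H₀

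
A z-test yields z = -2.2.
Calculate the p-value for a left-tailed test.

Answer: p-value ≈ 0.0139

Derivation:
For z = -2.2:
p = P(Z < -2.2) = Φ(-2.2) = 0.0139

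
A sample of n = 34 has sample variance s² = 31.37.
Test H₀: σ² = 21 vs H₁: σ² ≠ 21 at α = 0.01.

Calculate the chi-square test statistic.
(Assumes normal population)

Answer: χ² = 49.2957, fail to reject H₀

Derivation:
df = n - 1 = 33
χ² = (n-1)s²/σ₀² = 33×31.37/21 = 49.2957
Critical values: χ²_{0.995,33} = 15.815, χ²_{0.005,33} = 57.648
Rejection region: χ² < 15.815 or χ² > 57.648
Decision: fail to reject H₀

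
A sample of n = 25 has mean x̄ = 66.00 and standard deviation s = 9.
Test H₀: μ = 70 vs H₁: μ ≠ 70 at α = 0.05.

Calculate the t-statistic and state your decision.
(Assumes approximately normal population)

Answer: t = -2.2222, reject H₀

Derivation:
df = n - 1 = 24
SE = s/√n = 9/√25 = 1.8000
t = (x̄ - μ₀)/SE = (66.00 - 70)/1.8000 = -2.2222
Critical value: t_{0.025,24} = ±2.064
p-value ≈ 0.0359
Decision: reject H₀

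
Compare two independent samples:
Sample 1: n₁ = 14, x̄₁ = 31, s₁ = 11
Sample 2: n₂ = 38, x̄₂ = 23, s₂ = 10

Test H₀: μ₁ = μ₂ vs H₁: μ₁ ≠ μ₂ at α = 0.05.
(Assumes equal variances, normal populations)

Pooled variance: s²_p = [13×11² + 37×10²]/(50) = 105.4600
s_p = 10.2694
SE = s_p×√(1/n₁ + 1/n₂) = 10.2694×√(1/14 + 1/38) = 3.2106
t = (x̄₁ - x̄₂)/SE = (31 - 23)/3.2106 = 2.4917
df = 50, t-critical = ±2.009
Decision: reject H₀

Answer: t = 2.4917, reject H₀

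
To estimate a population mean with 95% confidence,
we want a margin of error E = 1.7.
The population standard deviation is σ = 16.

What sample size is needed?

Answer: n = 341

Derivation:
z_0.025 = 1.960
n = (z×σ/E)² = (1.960×16/1.7)²
n = 340.2940
Round up: n = 341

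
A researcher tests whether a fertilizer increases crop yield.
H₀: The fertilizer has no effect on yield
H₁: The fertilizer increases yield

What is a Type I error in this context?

Answer: Concluding the fertilizer works when it doesn't

Derivation:
Type I error: rejecting H₀ when it is actually true (false positive).
Type II error: failing to reject H₀ when H₁ is actually true (false negative).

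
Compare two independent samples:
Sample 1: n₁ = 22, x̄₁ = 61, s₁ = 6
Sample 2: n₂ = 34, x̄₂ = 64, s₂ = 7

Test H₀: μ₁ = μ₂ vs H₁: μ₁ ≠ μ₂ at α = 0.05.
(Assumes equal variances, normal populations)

Answer: t = -1.6540, fail to reject H₀

Derivation:
Pooled variance: s²_p = [21×6² + 33×7²]/(54) = 43.9444
s_p = 6.6291
SE = s_p×√(1/n₁ + 1/n₂) = 6.6291×√(1/22 + 1/34) = 1.8138
t = (x̄₁ - x̄₂)/SE = (61 - 64)/1.8138 = -1.6540
df = 54, t-critical = ±2.005
Decision: fail to reject H₀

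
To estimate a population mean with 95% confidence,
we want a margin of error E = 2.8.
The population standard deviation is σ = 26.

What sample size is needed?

Answer: n = 332

Derivation:
z_0.025 = 1.960
n = (z×σ/E)² = (1.960×26/2.8)²
n = 331.2400
Round up: n = 332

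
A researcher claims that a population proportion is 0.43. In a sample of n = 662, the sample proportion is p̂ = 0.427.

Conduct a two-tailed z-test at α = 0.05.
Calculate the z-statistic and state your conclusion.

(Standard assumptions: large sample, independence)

H₀: p = 0.43, H₁: p ≠ 0.43
Standard error: SE = √(p₀(1-p₀)/n) = √(0.43×0.57/662) = 0.019242
z-statistic: z = (p̂ - p₀)/SE = (0.427 - 0.43)/0.019242 = -0.1559
Critical value: z_0.025 = ±1.960
p-value = 0.8761
Decision: fail to reject H₀ at α = 0.05

Answer: z = -0.1559, fail to reject H₀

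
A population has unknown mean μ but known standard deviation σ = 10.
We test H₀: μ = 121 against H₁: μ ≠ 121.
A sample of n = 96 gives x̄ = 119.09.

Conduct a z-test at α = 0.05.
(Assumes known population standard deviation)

Standard error: SE = σ/√n = 10/√96 = 1.0206
z-statistic: z = (x̄ - μ₀)/SE = (119.09 - 121)/1.0206 = -1.8714
Critical value: ±1.960
p-value = 0.0613
Decision: fail to reject H₀

Answer: z = -1.8714, fail to reject H₀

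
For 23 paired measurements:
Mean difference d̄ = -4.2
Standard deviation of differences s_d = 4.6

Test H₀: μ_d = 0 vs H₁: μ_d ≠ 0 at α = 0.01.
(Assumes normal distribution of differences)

df = n - 1 = 22
SE = s_d/√n = 4.6/√23 = 0.9592
t = d̄/SE = -4.2/0.9592 = -4.3786
Critical value: t_{0.005,22} = ±2.819
p-value ≈ 0.0002
Decision: reject H₀

Answer: t = -4.3786, reject H₀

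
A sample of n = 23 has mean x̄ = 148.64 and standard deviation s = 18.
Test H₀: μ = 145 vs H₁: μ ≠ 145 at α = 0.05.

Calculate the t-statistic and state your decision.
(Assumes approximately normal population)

df = n - 1 = 22
SE = s/√n = 18/√23 = 3.7533
t = (x̄ - μ₀)/SE = (148.64 - 145)/3.7533 = 0.9698
Critical value: t_{0.025,22} = ±2.074
p-value ≈ 0.3427
Decision: fail to reject H₀

Answer: t = 0.9698, fail to reject H₀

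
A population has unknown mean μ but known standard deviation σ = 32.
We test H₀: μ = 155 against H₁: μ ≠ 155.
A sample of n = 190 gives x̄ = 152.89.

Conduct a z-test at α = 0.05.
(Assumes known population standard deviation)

Standard error: SE = σ/√n = 32/√190 = 2.3215
z-statistic: z = (x̄ - μ₀)/SE = (152.89 - 155)/2.3215 = -0.9089
Critical value: ±1.960
p-value = 0.3634
Decision: fail to reject H₀

Answer: z = -0.9089, fail to reject H₀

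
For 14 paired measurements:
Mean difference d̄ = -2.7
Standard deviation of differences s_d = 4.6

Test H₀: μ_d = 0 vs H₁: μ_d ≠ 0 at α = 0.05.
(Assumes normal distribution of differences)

Answer: t = -2.1962, reject H₀

Derivation:
df = n - 1 = 13
SE = s_d/√n = 4.6/√14 = 1.2294
t = d̄/SE = -2.7/1.2294 = -2.1962
Critical value: t_{0.025,13} = ±2.160
p-value ≈ 0.0468
Decision: reject H₀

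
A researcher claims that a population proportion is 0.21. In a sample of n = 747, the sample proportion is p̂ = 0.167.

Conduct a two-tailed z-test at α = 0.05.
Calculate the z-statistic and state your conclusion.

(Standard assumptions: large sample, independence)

Answer: z = -2.8853, reject H₀

Derivation:
H₀: p = 0.21, H₁: p ≠ 0.21
Standard error: SE = √(p₀(1-p₀)/n) = √(0.21×0.79/747) = 0.014903
z-statistic: z = (p̂ - p₀)/SE = (0.167 - 0.21)/0.014903 = -2.8853
Critical value: z_0.025 = ±1.960
p-value = 0.0039
Decision: reject H₀ at α = 0.05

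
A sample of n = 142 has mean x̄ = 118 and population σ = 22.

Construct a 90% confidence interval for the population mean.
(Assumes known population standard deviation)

Confidence level: 90%, α = 0.1
z_0.05 = 1.645
SE = σ/√n = 22/√142 = 1.8462
Margin of error = 1.645 × 1.8462 = 3.0370
CI: x̄ ± margin = 118 ± 3.0370
CI: (114.9630, 121.0370)

Answer: (114.9630, 121.0370)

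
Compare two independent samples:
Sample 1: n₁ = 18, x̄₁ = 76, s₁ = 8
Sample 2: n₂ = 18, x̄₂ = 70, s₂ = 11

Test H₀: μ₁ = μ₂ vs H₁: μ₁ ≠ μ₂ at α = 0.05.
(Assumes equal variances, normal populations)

Pooled variance: s²_p = [17×8² + 17×11²]/(34) = 92.5000
s_p = 9.6177
SE = s_p×√(1/n₁ + 1/n₂) = 9.6177×√(1/18 + 1/18) = 3.2059
t = (x̄₁ - x̄₂)/SE = (76 - 70)/3.2059 = 1.8715
df = 34, t-critical = ±2.032
Decision: fail to reject H₀

Answer: t = 1.8715, fail to reject H₀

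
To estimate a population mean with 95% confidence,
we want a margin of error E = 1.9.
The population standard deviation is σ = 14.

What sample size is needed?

Answer: n = 209

Derivation:
z_0.025 = 1.960
n = (z×σ/E)² = (1.960×14/1.9)²
n = 208.5744
Round up: n = 209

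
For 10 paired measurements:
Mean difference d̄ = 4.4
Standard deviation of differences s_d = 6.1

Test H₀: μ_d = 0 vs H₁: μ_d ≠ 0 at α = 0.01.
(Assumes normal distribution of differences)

df = n - 1 = 9
SE = s_d/√n = 6.1/√10 = 1.9290
t = d̄/SE = 4.4/1.9290 = 2.2810
Critical value: t_{0.005,9} = ±3.250
p-value ≈ 0.0485
Decision: fail to reject H₀

Answer: t = 2.2810, fail to reject H₀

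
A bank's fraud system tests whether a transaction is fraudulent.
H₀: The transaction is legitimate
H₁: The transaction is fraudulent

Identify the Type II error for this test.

Type I error (α): Rejecting H₀ when H₀ is true
Type II error (β): Failing to reject H₀ when H₁ is true

Answer: Allowing a fraudulent transaction to go through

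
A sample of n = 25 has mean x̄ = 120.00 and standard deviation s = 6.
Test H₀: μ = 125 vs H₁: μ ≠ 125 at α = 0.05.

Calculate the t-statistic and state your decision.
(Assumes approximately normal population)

df = n - 1 = 24
SE = s/√n = 6/√25 = 1.2000
t = (x̄ - μ₀)/SE = (120.00 - 125)/1.2000 = -4.1667
Critical value: t_{0.025,24} = ±2.064
p-value ≈ 0.0003
Decision: reject H₀

Answer: t = -4.1667, reject H₀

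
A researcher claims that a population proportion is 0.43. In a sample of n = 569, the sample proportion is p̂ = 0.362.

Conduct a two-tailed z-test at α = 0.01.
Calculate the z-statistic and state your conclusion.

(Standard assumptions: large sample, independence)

H₀: p = 0.43, H₁: p ≠ 0.43
Standard error: SE = √(p₀(1-p₀)/n) = √(0.43×0.57/569) = 0.020755
z-statistic: z = (p̂ - p₀)/SE = (0.362 - 0.43)/0.020755 = -3.2763
Critical value: z_0.005 = ±2.576
p-value = 0.0011
Decision: reject H₀ at α = 0.01

Answer: z = -3.2763, reject H₀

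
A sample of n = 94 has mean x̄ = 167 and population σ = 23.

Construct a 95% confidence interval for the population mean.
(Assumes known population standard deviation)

Confidence level: 95%, α = 0.05
z_0.025 = 1.960
SE = σ/√n = 23/√94 = 2.3723
Margin of error = 1.960 × 2.3723 = 4.6497
CI: x̄ ± margin = 167 ± 4.6497
CI: (162.3503, 171.6497)

Answer: (162.3503, 171.6497)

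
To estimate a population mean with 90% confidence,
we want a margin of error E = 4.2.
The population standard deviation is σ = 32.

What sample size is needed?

Answer: n = 158

Derivation:
z_0.05 = 1.645
n = (z×σ/E)² = (1.645×32/4.2)²
n = 157.0844
Round up: n = 158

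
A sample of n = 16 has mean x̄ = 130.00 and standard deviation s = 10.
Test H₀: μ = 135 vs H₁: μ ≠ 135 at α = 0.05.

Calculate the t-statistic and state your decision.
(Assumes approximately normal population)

df = n - 1 = 15
SE = s/√n = 10/√16 = 2.5000
t = (x̄ - μ₀)/SE = (130.00 - 135)/2.5000 = -2.0000
Critical value: t_{0.025,15} = ±2.131
p-value ≈ 0.0639
Decision: fail to reject H₀

Answer: t = -2.0000, fail to reject H₀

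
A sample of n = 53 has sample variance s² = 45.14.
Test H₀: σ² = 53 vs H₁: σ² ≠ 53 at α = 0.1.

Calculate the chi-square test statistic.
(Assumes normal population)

df = n - 1 = 52
χ² = (n-1)s²/σ₀² = 52×45.14/53 = 44.2883
Critical values: χ²_{0.95,52} = 36.437, χ²_{0.05,52} = 69.832
Rejection region: χ² < 36.437 or χ² > 69.832
Decision: fail to reject H₀

Answer: χ² = 44.2883, fail to reject H₀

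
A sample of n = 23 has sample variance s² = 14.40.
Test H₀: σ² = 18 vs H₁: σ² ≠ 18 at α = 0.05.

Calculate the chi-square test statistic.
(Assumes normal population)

Answer: χ² = 17.6000, fail to reject H₀

Derivation:
df = n - 1 = 22
χ² = (n-1)s²/σ₀² = 22×14.40/18 = 17.6000
Critical values: χ²_{0.975,22} = 10.982, χ²_{0.025,22} = 36.781
Rejection region: χ² < 10.982 or χ² > 36.781
Decision: fail to reject H₀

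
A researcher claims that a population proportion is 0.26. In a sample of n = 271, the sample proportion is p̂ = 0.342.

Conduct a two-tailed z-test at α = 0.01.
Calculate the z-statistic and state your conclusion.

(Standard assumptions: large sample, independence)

H₀: p = 0.26, H₁: p ≠ 0.26
Standard error: SE = √(p₀(1-p₀)/n) = √(0.26×0.74/271) = 0.026645
z-statistic: z = (p̂ - p₀)/SE = (0.342 - 0.26)/0.026645 = 3.0775
Critical value: z_0.005 = ±2.576
p-value = 0.0021
Decision: reject H₀ at α = 0.01

Answer: z = 3.0775, reject H₀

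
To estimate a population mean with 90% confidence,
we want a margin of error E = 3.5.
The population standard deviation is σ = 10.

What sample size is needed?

Answer: n = 23

Derivation:
z_0.05 = 1.645
n = (z×σ/E)² = (1.645×10/3.5)²
n = 22.0900
Round up: n = 23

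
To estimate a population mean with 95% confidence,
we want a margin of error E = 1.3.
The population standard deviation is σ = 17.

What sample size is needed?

z_0.025 = 1.960
n = (z×σ/E)² = (1.960×17/1.3)²
n = 656.9363
Round up: n = 657

Answer: n = 657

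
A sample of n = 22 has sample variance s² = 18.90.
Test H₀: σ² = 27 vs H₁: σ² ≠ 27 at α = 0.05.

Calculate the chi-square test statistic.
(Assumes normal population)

df = n - 1 = 21
χ² = (n-1)s²/σ₀² = 21×18.90/27 = 14.7000
Critical values: χ²_{0.975,21} = 10.283, χ²_{0.025,21} = 35.479
Rejection region: χ² < 10.283 or χ² > 35.479
Decision: fail to reject H₀

Answer: χ² = 14.7000, fail to reject H₀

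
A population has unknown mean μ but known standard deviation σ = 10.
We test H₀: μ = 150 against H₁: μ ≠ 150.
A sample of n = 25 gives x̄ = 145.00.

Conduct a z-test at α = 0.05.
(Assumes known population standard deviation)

Answer: z = -2.5000, reject H₀

Derivation:
Standard error: SE = σ/√n = 10/√25 = 2.0000
z-statistic: z = (x̄ - μ₀)/SE = (145.00 - 150)/2.0000 = -2.5000
Critical value: ±1.960
p-value = 0.0124
Decision: reject H₀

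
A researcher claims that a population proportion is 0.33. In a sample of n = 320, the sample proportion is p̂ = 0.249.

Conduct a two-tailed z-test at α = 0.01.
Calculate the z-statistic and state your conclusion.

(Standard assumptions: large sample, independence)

Answer: z = -3.0815, reject H₀

Derivation:
H₀: p = 0.33, H₁: p ≠ 0.33
Standard error: SE = √(p₀(1-p₀)/n) = √(0.33×0.67/320) = 0.026286
z-statistic: z = (p̂ - p₀)/SE = (0.249 - 0.33)/0.026286 = -3.0815
Critical value: z_0.005 = ±2.576
p-value = 0.0021
Decision: reject H₀ at α = 0.01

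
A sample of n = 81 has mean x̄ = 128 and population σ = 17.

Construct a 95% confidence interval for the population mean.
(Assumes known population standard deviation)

Answer: (124.2978, 131.7022)

Derivation:
Confidence level: 95%, α = 0.05
z_0.025 = 1.960
SE = σ/√n = 17/√81 = 1.8889
Margin of error = 1.960 × 1.8889 = 3.7022
CI: x̄ ± margin = 128 ± 3.7022
CI: (124.2978, 131.7022)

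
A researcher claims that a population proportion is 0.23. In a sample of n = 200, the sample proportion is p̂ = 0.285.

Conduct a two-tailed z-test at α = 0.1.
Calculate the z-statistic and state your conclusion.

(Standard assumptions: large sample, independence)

Answer: z = 1.8483, reject H₀

Derivation:
H₀: p = 0.23, H₁: p ≠ 0.23
Standard error: SE = √(p₀(1-p₀)/n) = √(0.23×0.77/200) = 0.029757
z-statistic: z = (p̂ - p₀)/SE = (0.285 - 0.23)/0.029757 = 1.8483
Critical value: z_0.05 = ±1.645
p-value = 0.0646
Decision: reject H₀ at α = 0.1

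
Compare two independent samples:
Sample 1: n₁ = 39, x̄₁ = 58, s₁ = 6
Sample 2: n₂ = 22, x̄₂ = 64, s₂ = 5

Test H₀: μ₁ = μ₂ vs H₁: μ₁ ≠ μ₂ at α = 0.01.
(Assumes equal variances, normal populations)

Pooled variance: s²_p = [38×6² + 21×5²]/(59) = 32.0847
s_p = 5.6643
SE = s_p×√(1/n₁ + 1/n₂) = 5.6643×√(1/39 + 1/22) = 1.5103
t = (x̄₁ - x̄₂)/SE = (58 - 64)/1.5103 = -3.9727
df = 59, t-critical = ±2.662
Decision: reject H₀

Answer: t = -3.9727, reject H₀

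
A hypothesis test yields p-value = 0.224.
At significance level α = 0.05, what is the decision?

Compare p-value to α:
0.224 ≥ 0.05
Decision: fail to reject H₀

Answer: fail to reject H₀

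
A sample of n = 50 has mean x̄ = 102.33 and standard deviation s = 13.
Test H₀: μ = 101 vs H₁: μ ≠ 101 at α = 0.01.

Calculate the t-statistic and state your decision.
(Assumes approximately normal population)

df = n - 1 = 49
SE = s/√n = 13/√50 = 1.8385
t = (x̄ - μ₀)/SE = (102.33 - 101)/1.8385 = 0.7234
Critical value: t_{0.005,49} = ±2.680
p-value ≈ 0.4729
Decision: fail to reject H₀

Answer: t = 0.7234, fail to reject H₀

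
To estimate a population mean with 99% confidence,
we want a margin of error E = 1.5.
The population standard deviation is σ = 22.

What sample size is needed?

z_0.005 = 2.576
n = (z×σ/E)² = (2.576×22/1.5)²
n = 1427.4291
Round up: n = 1428

Answer: n = 1428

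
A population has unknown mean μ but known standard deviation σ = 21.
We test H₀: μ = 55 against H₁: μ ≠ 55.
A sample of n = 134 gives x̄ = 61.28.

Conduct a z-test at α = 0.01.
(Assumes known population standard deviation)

Answer: z = 3.4618, reject H₀

Derivation:
Standard error: SE = σ/√n = 21/√134 = 1.8141
z-statistic: z = (x̄ - μ₀)/SE = (61.28 - 55)/1.8141 = 3.4618
Critical value: ±2.576
p-value = 0.0005
Decision: reject H₀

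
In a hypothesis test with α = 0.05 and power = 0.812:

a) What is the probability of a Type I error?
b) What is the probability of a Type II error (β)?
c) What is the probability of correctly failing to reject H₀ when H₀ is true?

Answer: a) 0.05, b) 0.188, c) 0.95

Derivation:
a) Type I error probability = α = 0.05
b) Power = P(reject H₀ | H₁ true) = 1 - β = 0.812, so Type II error probability = β = 1 - Power = 0.188
c) P(fail to reject H₀ | H₀ true) = 1 - α = 0.95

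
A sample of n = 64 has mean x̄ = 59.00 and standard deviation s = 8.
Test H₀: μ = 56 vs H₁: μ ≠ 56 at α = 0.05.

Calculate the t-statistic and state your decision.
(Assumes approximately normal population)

Answer: t = 3.0000, reject H₀

Derivation:
df = n - 1 = 63
SE = s/√n = 8/√64 = 1.0000
t = (x̄ - μ₀)/SE = (59.00 - 56)/1.0000 = 3.0000
Critical value: t_{0.025,63} = ±1.998
p-value ≈ 0.0039
Decision: reject H₀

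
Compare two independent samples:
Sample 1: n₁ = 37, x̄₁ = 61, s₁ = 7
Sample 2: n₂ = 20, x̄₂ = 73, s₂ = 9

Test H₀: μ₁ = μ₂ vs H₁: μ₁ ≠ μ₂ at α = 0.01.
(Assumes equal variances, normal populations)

Pooled variance: s²_p = [36×7² + 19×9²]/(55) = 60.0545
s_p = 7.7495
SE = s_p×√(1/n₁ + 1/n₂) = 7.7495×√(1/37 + 1/20) = 2.1508
t = (x̄₁ - x̄₂)/SE = (61 - 73)/2.1508 = -5.5793
df = 55, t-critical = ±2.668
Decision: reject H₀

Answer: t = -5.5793, reject H₀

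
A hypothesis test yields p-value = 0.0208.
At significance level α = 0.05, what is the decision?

Answer: reject H₀

Derivation:
Compare p-value to α:
0.0208 < 0.05
Decision: reject H₀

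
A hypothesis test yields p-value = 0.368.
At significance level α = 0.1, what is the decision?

Answer: fail to reject H₀

Derivation:
Compare p-value to α:
0.368 ≥ 0.1
Decision: fail to reject H₀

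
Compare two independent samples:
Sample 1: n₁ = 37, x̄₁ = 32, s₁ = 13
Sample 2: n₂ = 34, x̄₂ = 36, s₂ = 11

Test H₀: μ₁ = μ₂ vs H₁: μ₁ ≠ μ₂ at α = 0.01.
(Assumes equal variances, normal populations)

Pooled variance: s²_p = [36×13² + 33×11²]/(69) = 146.0435
s_p = 12.0848
SE = s_p×√(1/n₁ + 1/n₂) = 12.0848×√(1/37 + 1/34) = 2.8710
t = (x̄₁ - x̄₂)/SE = (32 - 36)/2.8710 = -1.3932
df = 69, t-critical = ±2.649
Decision: fail to reject H₀

Answer: t = -1.3932, fail to reject H₀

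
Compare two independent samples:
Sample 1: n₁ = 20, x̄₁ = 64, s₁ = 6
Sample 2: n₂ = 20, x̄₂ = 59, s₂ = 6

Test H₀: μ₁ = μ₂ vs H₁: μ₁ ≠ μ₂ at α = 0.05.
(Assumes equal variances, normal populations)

Answer: t = 2.6352, reject H₀

Derivation:
Pooled variance: s²_p = [19×6² + 19×6²]/(38) = 36.0000
s_p = 6.0000
SE = s_p×√(1/n₁ + 1/n₂) = 6.0000×√(1/20 + 1/20) = 1.8974
t = (x̄₁ - x̄₂)/SE = (64 - 59)/1.8974 = 2.6352
df = 38, t-critical = ±2.024
Decision: reject H₀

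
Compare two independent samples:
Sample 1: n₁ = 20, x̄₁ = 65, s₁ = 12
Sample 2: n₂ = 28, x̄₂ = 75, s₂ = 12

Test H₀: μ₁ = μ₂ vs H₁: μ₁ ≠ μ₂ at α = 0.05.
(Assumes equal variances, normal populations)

Pooled variance: s²_p = [19×12² + 27×12²]/(46) = 144.0000
s_p = 12.0000
SE = s_p×√(1/n₁ + 1/n₂) = 12.0000×√(1/20 + 1/28) = 3.5132
t = (x̄₁ - x̄₂)/SE = (65 - 75)/3.5132 = -2.8464
df = 46, t-critical = ±2.013
Decision: reject H₀

Answer: t = -2.8464, reject H₀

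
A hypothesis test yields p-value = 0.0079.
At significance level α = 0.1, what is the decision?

Answer: reject H₀

Derivation:
Compare p-value to α:
0.0079 < 0.1
Decision: reject H₀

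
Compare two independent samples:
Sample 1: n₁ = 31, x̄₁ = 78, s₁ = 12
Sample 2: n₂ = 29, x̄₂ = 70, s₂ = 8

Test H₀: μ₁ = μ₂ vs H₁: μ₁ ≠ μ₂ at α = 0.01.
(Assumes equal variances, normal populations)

Answer: t = 3.0166, reject H₀

Derivation:
Pooled variance: s²_p = [30×12² + 28×8²]/(58) = 105.3793
s_p = 10.2654
SE = s_p×√(1/n₁ + 1/n₂) = 10.2654×√(1/31 + 1/29) = 2.6520
t = (x̄₁ - x̄₂)/SE = (78 - 70)/2.6520 = 3.0166
df = 58, t-critical = ±2.663
Decision: reject H₀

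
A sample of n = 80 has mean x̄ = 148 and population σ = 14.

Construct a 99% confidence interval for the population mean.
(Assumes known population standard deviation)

Confidence level: 99%, α = 0.01
z_0.005 = 2.576
SE = σ/√n = 14/√80 = 1.5652
Margin of error = 2.576 × 1.5652 = 4.0320
CI: x̄ ± margin = 148 ± 4.0320
CI: (143.9680, 152.0320)

Answer: (143.9680, 152.0320)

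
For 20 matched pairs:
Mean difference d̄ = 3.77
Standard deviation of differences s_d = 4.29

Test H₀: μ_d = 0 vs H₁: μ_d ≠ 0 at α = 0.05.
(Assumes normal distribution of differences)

df = n - 1 = 19
SE = s_d/√n = 4.29/√20 = 0.9593
t = d̄/SE = 3.77/0.9593 = 3.9299
Critical value: t_{0.025,19} = ±2.093
p-value ≈ 0.0009
Decision: reject H₀

Answer: t = 3.9299, reject H₀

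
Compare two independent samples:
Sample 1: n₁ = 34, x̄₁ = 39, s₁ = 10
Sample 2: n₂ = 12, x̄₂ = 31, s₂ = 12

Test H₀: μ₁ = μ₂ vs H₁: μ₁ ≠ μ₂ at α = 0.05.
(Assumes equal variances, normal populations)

Answer: t = 2.2614, reject H₀

Derivation:
Pooled variance: s²_p = [33×10² + 11×12²]/(44) = 111.0000
s_p = 10.5357
SE = s_p×√(1/n₁ + 1/n₂) = 10.5357×√(1/34 + 1/12) = 3.5376
t = (x̄₁ - x̄₂)/SE = (39 - 31)/3.5376 = 2.2614
df = 44, t-critical = ±2.015
Decision: reject H₀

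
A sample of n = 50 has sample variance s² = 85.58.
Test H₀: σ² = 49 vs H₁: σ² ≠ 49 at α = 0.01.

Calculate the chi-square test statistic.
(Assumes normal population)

df = n - 1 = 49
χ² = (n-1)s²/σ₀² = 49×85.58/49 = 85.5800
Critical values: χ²_{0.995,49} = 27.249, χ²_{0.005,49} = 78.231
Rejection region: χ² < 27.249 or χ² > 78.231
Decision: reject H₀

Answer: χ² = 85.5800, reject H₀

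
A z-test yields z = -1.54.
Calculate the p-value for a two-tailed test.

Answer: p-value ≈ 0.1236

Derivation:
For z = -1.54:
p = 2×P(Z > |-1.54|) = 2×(1 - Φ(1.54)) = 0.1236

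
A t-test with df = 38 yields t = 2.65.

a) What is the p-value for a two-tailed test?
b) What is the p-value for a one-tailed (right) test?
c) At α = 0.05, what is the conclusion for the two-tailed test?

Using t-distribution with df = 38:
a) Two-tailed: p = 2×P(T > 2.65) = 0.0117
b) One-tailed: p = P(T > 2.65) = 0.0058
c) 0.0117 < 0.05, reject H₀

Answer: a) 0.0117, b) 0.0058, c) reject H₀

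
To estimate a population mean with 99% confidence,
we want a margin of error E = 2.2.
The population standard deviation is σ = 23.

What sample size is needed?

Answer: n = 726

Derivation:
z_0.005 = 2.576
n = (z×σ/E)² = (2.576×23/2.2)²
n = 725.2739
Round up: n = 726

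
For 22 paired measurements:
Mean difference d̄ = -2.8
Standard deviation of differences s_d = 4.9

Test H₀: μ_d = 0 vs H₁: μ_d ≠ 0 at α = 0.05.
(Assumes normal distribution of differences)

Answer: t = -2.6802, reject H₀

Derivation:
df = n - 1 = 21
SE = s_d/√n = 4.9/√22 = 1.0447
t = d̄/SE = -2.8/1.0447 = -2.6802
Critical value: t_{0.025,21} = ±2.080
p-value ≈ 0.0140
Decision: reject H₀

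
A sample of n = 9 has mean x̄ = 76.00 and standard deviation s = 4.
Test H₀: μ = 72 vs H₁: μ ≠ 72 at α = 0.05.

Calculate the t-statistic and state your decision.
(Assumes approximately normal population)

Answer: t = 3.0001, reject H₀

Derivation:
df = n - 1 = 8
SE = s/√n = 4/√9 = 1.3333
t = (x̄ - μ₀)/SE = (76.00 - 72)/1.3333 = 3.0001
Critical value: t_{0.025,8} = ±2.306
p-value ≈ 0.0171
Decision: reject H₀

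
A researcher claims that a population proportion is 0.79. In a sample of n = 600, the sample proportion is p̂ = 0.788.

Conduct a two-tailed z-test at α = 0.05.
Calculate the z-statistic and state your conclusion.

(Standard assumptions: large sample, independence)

H₀: p = 0.79, H₁: p ≠ 0.79
Standard error: SE = √(p₀(1-p₀)/n) = √(0.79×0.21/600) = 0.016628
z-statistic: z = (p̂ - p₀)/SE = (0.788 - 0.79)/0.016628 = -0.1203
Critical value: z_0.025 = ±1.960
p-value = 0.9042
Decision: fail to reject H₀ at α = 0.05

Answer: z = -0.1203, fail to reject H₀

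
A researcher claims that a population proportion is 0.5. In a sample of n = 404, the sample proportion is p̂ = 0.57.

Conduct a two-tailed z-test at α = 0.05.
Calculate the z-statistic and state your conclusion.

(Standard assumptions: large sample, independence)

H₀: p = 0.5, H₁: p ≠ 0.5
Standard error: SE = √(p₀(1-p₀)/n) = √(0.5×0.5/404) = 0.024876
z-statistic: z = (p̂ - p₀)/SE = (0.57 - 0.5)/0.024876 = 2.8140
Critical value: z_0.025 = ±1.960
p-value = 0.0049
Decision: reject H₀ at α = 0.05

Answer: z = 2.8140, reject H₀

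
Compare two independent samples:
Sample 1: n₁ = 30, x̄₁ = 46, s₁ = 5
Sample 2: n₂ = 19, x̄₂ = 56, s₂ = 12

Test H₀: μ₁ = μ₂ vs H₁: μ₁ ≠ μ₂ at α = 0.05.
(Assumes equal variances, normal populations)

Pooled variance: s²_p = [29×5² + 18×12²]/(47) = 70.5745
s_p = 8.4009
SE = s_p×√(1/n₁ + 1/n₂) = 8.4009×√(1/30 + 1/19) = 2.4631
t = (x̄₁ - x̄₂)/SE = (46 - 56)/2.4631 = -4.0599
df = 47, t-critical = ±2.012
Decision: reject H₀

Answer: t = -4.0599, reject H₀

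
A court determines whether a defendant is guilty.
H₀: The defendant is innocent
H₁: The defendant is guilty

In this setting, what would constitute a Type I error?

Answer: Convicting an innocent person

Derivation:
Type I error: rejecting H₀ when it is actually true (false positive).
Type II error: failing to reject H₀ when H₁ is actually true (false negative).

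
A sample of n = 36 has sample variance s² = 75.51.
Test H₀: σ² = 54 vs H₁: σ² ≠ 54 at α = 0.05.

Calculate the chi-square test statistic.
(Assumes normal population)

df = n - 1 = 35
χ² = (n-1)s²/σ₀² = 35×75.51/54 = 48.9417
Critical values: χ²_{0.975,35} = 20.569, χ²_{0.025,35} = 53.203
Rejection region: χ² < 20.569 or χ² > 53.203
Decision: fail to reject H₀

Answer: χ² = 48.9417, fail to reject H₀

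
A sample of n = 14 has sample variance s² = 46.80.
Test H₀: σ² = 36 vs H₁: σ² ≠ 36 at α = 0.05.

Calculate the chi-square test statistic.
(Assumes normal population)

Answer: χ² = 16.9000, fail to reject H₀

Derivation:
df = n - 1 = 13
χ² = (n-1)s²/σ₀² = 13×46.80/36 = 16.9000
Critical values: χ²_{0.975,13} = 5.009, χ²_{0.025,13} = 24.736
Rejection region: χ² < 5.009 or χ² > 24.736
Decision: fail to reject H₀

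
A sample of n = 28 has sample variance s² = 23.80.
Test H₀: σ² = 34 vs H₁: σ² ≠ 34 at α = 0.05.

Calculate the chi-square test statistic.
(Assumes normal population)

Answer: χ² = 18.9000, fail to reject H₀

Derivation:
df = n - 1 = 27
χ² = (n-1)s²/σ₀² = 27×23.80/34 = 18.9000
Critical values: χ²_{0.975,27} = 14.573, χ²_{0.025,27} = 43.195
Rejection region: χ² < 14.573 or χ² > 43.195
Decision: fail to reject H₀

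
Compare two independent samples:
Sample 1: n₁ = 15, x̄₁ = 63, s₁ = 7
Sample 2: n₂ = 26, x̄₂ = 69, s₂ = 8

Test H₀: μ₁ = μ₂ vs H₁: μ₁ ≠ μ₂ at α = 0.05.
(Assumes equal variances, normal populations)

Answer: t = -2.4170, reject H₀

Derivation:
Pooled variance: s²_p = [14×7² + 25×8²]/(39) = 58.6154
s_p = 7.6561
SE = s_p×√(1/n₁ + 1/n₂) = 7.6561×√(1/15 + 1/26) = 2.4824
t = (x̄₁ - x̄₂)/SE = (63 - 69)/2.4824 = -2.4170
df = 39, t-critical = ±2.023
Decision: reject H₀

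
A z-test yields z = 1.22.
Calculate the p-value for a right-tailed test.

For z = 1.22:
p = P(Z > 1.22) = 1 - Φ(1.22) = 0.1112

Answer: p-value ≈ 0.1112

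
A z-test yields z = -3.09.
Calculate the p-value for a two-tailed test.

Answer: p-value ≈ 0.0020

Derivation:
For z = -3.09:
p = 2×P(Z > |-3.09|) = 2×(1 - Φ(3.09)) = 0.0020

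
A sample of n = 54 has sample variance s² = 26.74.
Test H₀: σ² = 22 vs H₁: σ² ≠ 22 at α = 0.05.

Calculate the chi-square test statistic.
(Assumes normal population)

df = n - 1 = 53
χ² = (n-1)s²/σ₀² = 53×26.74/22 = 64.4191
Critical values: χ²_{0.975,53} = 34.776, χ²_{0.025,53} = 75.002
Rejection region: χ² < 34.776 or χ² > 75.002
Decision: fail to reject H₀

Answer: χ² = 64.4191, fail to reject H₀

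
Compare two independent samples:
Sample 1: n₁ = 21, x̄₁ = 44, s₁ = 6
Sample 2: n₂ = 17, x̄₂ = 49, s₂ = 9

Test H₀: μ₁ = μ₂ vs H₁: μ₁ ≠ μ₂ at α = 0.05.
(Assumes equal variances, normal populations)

Pooled variance: s²_p = [20×6² + 16×9²]/(36) = 56.0000
s_p = 7.4833
SE = s_p×√(1/n₁ + 1/n₂) = 7.4833×√(1/21 + 1/17) = 2.4415
t = (x̄₁ - x̄₂)/SE = (44 - 49)/2.4415 = -2.0479
df = 36, t-critical = ±2.028
Decision: reject H₀

Answer: t = -2.0479, reject H₀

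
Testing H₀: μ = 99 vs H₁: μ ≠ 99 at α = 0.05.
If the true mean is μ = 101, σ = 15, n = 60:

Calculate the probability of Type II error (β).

Answer: β ≈ 0.8217

Derivation:
SE = σ/√n = 15/√60 = 1.9365
Critical values: μ₀ ± z_0.025×SE = 99 ± 1.960×1.9365
Acceptance region: (95.2045, 102.7955)
Under H₁ (μ = 101): z_high = (102.7955 - 101)/1.9365 = 0.9272, z_low = (95.2045 - 101)/1.9365 = -2.9928
β = P(not reject | H₁) = Φ(0.9272) - Φ(-2.9928) ≈ 0.8217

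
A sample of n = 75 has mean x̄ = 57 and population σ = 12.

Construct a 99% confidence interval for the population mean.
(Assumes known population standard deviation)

Answer: (53.4307, 60.5693)

Derivation:
Confidence level: 99%, α = 0.01
z_0.005 = 2.576
SE = σ/√n = 12/√75 = 1.3856
Margin of error = 2.576 × 1.3856 = 3.5693
CI: x̄ ± margin = 57 ± 3.5693
CI: (53.4307, 60.5693)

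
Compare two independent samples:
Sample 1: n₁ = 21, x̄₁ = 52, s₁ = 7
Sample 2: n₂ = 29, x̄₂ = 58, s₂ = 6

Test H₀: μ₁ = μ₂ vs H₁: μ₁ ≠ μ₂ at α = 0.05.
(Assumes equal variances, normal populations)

Answer: t = -3.2538, reject H₀

Derivation:
Pooled variance: s²_p = [20×7² + 28×6²]/(48) = 41.4167
s_p = 6.4356
SE = s_p×√(1/n₁ + 1/n₂) = 6.4356×√(1/21 + 1/29) = 1.8440
t = (x̄₁ - x̄₂)/SE = (52 - 58)/1.8440 = -3.2538
df = 48, t-critical = ±2.011
Decision: reject H₀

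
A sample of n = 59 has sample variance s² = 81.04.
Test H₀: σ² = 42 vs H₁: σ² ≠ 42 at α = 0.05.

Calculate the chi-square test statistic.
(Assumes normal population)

df = n - 1 = 58
χ² = (n-1)s²/σ₀² = 58×81.04/42 = 111.9124
Critical values: χ²_{0.975,58} = 38.844, χ²_{0.025,58} = 80.936
Rejection region: χ² < 38.844 or χ² > 80.936
Decision: reject H₀

Answer: χ² = 111.9124, reject H₀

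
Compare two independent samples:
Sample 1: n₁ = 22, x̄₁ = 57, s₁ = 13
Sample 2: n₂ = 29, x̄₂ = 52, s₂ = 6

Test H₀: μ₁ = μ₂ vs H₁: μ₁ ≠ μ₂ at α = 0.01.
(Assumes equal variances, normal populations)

Pooled variance: s²_p = [21×13² + 28×6²]/(49) = 93.0000
s_p = 9.6437
SE = s_p×√(1/n₁ + 1/n₂) = 9.6437×√(1/22 + 1/29) = 2.7266
t = (x̄₁ - x̄₂)/SE = (57 - 52)/2.7266 = 1.8338
df = 49, t-critical = ±2.680
Decision: fail to reject H₀

Answer: t = 1.8338, fail to reject H₀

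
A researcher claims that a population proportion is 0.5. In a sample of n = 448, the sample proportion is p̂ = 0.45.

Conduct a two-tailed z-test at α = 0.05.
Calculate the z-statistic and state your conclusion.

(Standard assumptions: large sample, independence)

H₀: p = 0.5, H₁: p ≠ 0.5
Standard error: SE = √(p₀(1-p₀)/n) = √(0.5×0.5/448) = 0.023623
z-statistic: z = (p̂ - p₀)/SE = (0.45 - 0.5)/0.023623 = -2.1166
Critical value: z_0.025 = ±1.960
p-value = 0.0343
Decision: reject H₀ at α = 0.05

Answer: z = -2.1166, reject H₀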